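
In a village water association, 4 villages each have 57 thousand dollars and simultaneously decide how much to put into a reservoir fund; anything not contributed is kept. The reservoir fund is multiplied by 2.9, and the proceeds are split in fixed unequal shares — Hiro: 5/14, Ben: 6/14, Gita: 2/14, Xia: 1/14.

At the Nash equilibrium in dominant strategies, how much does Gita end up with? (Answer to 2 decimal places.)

104.23 thousand dollars

For player j, contributing a unit is worthwhile iff 2.9 × (j's share) ≥ 1, i.e. iff j's share is at least 0.3448.
Hiro and Ben are above the threshold, contributing 57 each; the remaining 2 contribute 0. Total contributed: 114.
Gita keeps 57 and receives 2.9 × 114 × 2/14 = 47.23 from the reservoir fund, for a payoff of 104.23.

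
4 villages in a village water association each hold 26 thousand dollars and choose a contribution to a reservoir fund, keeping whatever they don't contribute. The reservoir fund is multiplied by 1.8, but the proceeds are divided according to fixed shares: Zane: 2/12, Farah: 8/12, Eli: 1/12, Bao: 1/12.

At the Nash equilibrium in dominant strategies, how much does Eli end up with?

29.90 thousand dollars

Each unit j contributes comes back to j as 1.8 × (j's share), so j prefers to contribute only if that share exceeds 1/1.8 = 0.5556; otherwise keeping the unit dominates.
Only Farah (8/12) clears that bar, contributing 26; the remaining 3 contribute 0. Total contributed: 26.
Eli keeps 26 and receives 1.8 × 26 × 1/12 = 3.90 from the reservoir fund, for a payoff of 29.90.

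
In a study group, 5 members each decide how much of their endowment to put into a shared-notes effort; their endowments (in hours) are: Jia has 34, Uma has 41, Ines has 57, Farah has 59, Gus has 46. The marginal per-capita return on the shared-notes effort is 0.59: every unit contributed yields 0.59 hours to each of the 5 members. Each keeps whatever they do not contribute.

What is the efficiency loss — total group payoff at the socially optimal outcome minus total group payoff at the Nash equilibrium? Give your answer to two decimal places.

462.15 hours

The private return per contributed unit is 0.59 < 1 for everyone, so the Nash equilibrium is zero contribution and the group total is Σ E_j = 34 + 41 + 57 + 59 + 46 = 237.
Each contributed unit returns 2.950 to the group, so the social optimum is full contribution by everyone: group total = 2.950 × 237 = 699.15.
Efficiency loss = (2.950 − 1) × 237 = 462.15.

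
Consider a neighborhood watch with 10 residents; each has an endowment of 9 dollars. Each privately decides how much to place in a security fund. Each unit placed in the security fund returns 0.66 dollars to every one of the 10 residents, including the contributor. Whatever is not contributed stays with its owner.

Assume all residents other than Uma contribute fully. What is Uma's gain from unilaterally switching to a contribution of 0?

3.06 dollars

Switching from a contribution of 9 to 0 lets Uma keep an extra 9 dollars, but lowers the security fund by 9, which costs Uma their own share of that drop: 0.66 × 9 = 5.94.
Net gain = 9 − 5.94 = 3.06. The private return per contributed unit (0.66) is below 1, so free-riding is indeed the best response regardless of what the others do.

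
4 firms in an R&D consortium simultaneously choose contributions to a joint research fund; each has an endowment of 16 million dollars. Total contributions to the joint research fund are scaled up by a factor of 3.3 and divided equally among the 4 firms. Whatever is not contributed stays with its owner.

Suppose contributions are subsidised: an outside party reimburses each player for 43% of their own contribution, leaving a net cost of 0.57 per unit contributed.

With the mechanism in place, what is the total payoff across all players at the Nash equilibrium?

238.72 million dollars

With the mechanism, a contributed unit returns (3.3/4) / 0.57 = 1.4474 per unit of net cost to the contributor — now above 1 — so contributing fully is weakly dominant for every player.
At the Nash equilibrium everyone contributes 16. Group total payoff = 4 × (16 × 0.43 + 3.3 × 16) = 238.72.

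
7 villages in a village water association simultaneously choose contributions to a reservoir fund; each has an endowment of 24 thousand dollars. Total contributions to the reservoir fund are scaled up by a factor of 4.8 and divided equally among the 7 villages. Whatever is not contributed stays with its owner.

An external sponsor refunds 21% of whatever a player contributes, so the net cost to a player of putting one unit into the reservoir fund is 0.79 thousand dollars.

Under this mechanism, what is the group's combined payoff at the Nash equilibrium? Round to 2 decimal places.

168.00 thousand dollars

The effective private return is (4.8/7) / 0.79 = 0.8680, which is still under 1, so the mechanism doesn't change anyone's dominant strategy: zero contribution.
At the Nash equilibrium no one contributes; group total payoff = 7 × 24 = 168.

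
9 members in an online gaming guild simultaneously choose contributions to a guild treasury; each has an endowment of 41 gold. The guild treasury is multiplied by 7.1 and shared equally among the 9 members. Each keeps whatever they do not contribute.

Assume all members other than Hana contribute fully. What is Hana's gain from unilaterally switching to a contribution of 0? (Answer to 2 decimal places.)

8.66 gold

Switching from a contribution of 41 to 0 lets Hana keep an extra 41 gold, but lowers the guild treasury by 41, which costs Hana their own share of that drop: 7.1/9 × 41 = 32.34.
Net gain = 41 − 32.34 = 8.66. The private return per contributed unit (0.7889) is below 1, so free-riding is indeed the best response regardless of what the others do.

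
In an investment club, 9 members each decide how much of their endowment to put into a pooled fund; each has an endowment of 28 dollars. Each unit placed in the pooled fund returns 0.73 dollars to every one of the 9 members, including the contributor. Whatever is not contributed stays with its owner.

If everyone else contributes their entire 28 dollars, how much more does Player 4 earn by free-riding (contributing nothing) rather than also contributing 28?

7.56 dollars

Switching from a contribution of 28 to 0 lets Player 4 keep an extra 28 dollars, but lowers the pooled fund by 28, which costs Player 4 their own share of that drop: 0.73 × 28 = 20.44.
Net gain = 28 − 20.44 = 7.56. The private return per contributed unit (0.73) is below 1, so free-riding is indeed the best response regardless of what the others do.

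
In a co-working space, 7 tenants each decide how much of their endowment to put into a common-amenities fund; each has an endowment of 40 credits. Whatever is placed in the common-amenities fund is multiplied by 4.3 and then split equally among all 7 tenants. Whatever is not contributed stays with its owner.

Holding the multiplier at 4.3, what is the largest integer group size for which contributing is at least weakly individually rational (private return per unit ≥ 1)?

Private return per unit is 4.3/(group size), which is ≥ 1 whenever the group size is ≤ 4.3.
The largest such integer is 4.

4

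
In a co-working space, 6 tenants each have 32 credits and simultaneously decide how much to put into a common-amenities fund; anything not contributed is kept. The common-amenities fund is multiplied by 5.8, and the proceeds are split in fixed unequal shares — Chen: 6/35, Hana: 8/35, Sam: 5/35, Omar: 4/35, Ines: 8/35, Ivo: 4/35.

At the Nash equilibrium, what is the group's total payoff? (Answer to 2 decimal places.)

A player with share s gets back 5.8·s per unit contributed, so full contribution is dominant for anyone with s > 1/5.8 = 0.1724 and zero contribution is dominant for anyone below.
The shares above 0.1724 belong to Hana and Ines, contributing 32 each; the remaining 4 contribute 0. Total contributed: 64.
The common-amenities fund pays out 5.8 × 64 = 371.20 in total (split across the unequal shares, but the aggregate is all that matters for the group sum).
The 4 free-riders keep 32 each, adding 128. Group total = 128 + 371.20 = 499.20.

499.20 credits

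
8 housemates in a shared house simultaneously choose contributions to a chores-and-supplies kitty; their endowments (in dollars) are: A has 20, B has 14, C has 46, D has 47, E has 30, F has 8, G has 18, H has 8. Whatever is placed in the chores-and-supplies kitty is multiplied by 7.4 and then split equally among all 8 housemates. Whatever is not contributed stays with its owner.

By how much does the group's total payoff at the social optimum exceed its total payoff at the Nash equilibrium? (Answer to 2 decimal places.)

1222.40 dollars

The private return per contributed unit is 7.4/8 = 0.9250 < 1 for every player regardless of endowment, so the Nash equilibrium is zero contribution and the group total is Σ E_j = 20 + 14 + 46 + 47 + 30 + 8 + 18 + 8 = 191.
Each contributed unit returns 7.400 to the group, so the social optimum is full contribution by everyone: group total = 7.400 × 191 = 1413.40.
Efficiency loss = (7.400 − 1) × 191 = 1222.40.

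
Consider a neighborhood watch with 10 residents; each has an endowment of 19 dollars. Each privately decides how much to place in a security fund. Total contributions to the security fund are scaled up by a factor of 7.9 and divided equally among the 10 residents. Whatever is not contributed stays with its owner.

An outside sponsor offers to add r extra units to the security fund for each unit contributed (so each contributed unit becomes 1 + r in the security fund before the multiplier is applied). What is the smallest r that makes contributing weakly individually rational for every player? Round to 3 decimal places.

0.266

With matching at rate r, one contributed unit becomes (1 + r) in the security fund and returns 7.9 × (1 + r) / 10 to the contributor.
Setting this equal to 1: 1 + r = 10/7.9 = 1.2658.
So the minimum matching rate is r = 1.2658 − 1 = 0.266.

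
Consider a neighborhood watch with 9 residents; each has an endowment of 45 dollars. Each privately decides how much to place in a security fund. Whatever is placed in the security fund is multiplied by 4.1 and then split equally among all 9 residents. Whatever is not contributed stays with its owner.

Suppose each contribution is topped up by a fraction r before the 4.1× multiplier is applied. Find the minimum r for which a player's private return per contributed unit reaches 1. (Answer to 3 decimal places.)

1.195

With matching at rate r, one contributed unit becomes (1 + r) in the security fund and returns 4.1 × (1 + r) / 9 to the contributor.
Setting this equal to 1: 1 + r = 9/4.1 = 2.1951.
So the minimum matching rate is r = 2.1951 − 1 = 1.195.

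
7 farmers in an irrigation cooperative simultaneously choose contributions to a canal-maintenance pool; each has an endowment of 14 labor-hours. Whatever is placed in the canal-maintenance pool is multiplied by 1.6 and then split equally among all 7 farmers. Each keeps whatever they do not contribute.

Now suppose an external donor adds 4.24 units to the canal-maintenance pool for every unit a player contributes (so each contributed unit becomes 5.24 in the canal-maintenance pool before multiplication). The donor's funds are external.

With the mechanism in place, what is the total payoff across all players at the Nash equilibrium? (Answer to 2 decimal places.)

821.63 labor-hours

The effective private return per unit is now 1.6 × 5.24 / 7 = 1.1977 > 1, so every player's dominant strategy flips to full contribution.
So the Nash equilibrium is full contribution by all 7; the group earns 1.6 × 5.24 × 98 = 821.63.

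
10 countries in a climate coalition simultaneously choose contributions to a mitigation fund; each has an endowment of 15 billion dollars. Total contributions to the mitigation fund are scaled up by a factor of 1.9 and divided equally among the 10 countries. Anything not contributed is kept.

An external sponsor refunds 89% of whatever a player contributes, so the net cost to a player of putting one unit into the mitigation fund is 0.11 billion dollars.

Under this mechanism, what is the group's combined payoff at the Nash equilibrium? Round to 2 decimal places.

418.50 billion dollars

Under the mechanism each unit contributed yields (1.9/10) / 0.11 = 1.7273 back to its contributor per unit of net cost, which exceeds 1, making full contribution the dominant choice for everyone.
So the Nash equilibrium is full contribution by all 10; the group earns 10 × (15 × 0.89 + 1.9 × 15) = 418.50.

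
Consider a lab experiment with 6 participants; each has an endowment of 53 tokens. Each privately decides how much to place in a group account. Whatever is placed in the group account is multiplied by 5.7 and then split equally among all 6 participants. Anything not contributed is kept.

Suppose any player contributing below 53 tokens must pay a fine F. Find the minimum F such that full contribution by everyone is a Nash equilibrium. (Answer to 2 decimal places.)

2.65 tokens

Given the others contribute fully, the best deviation is to contribute 0 (any partial contribution still incurs the fine and gives up units whose private return 0.9500 is below 1).
Deviating from 53 to 0 saves 53 tokens but forfeits the deviator's share of the drop in the group account: 5.7/6 × 53 = 50.35.
So the deviation gain is 53 − 50.35 = 2.65, and the fine must be at least 2.65 tokens to wipe it out.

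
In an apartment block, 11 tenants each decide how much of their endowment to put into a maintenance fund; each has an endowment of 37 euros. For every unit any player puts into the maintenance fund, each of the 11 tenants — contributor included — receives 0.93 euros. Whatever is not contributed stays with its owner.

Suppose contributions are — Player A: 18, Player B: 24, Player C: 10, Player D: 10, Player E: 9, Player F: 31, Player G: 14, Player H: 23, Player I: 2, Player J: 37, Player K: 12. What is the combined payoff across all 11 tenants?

2160.70 euros

Total contributed: 18 + 24 + 10 + 10 + 9 + 31 + 14 + 23 + 2 + 37 + 12 = 190; total kept: 11 × 37 − 190 = 217.
The maintenance fund pays out 0.93 × 11 × 190 = 1943.70 in aggregate.
Group total = 217 + 1943.70 = 2160.70.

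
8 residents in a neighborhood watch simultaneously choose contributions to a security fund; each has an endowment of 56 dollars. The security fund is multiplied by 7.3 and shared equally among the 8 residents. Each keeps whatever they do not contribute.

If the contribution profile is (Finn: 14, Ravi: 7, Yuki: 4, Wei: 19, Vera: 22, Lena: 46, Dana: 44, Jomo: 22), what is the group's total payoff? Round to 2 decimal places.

1569.40 dollars

Total contributed: 14 + 7 + 4 + 19 + 22 + 46 + 44 + 22 = 178; total kept: 8 × 56 − 178 = 270.
The security fund pays out 7.3 × 178 = 1299.40 in aggregate.
Group total = 270 + 1299.40 = 1569.40.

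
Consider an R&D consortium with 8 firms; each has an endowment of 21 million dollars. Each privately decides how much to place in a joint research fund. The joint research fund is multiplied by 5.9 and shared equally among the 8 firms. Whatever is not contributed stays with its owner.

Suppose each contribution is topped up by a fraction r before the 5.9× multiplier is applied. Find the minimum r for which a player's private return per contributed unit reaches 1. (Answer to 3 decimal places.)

With matching at rate r, one contributed unit becomes (1 + r) in the joint research fund and returns 5.9 × (1 + r) / 8 to the contributor.
Setting this equal to 1: 1 + r = 8/5.9 = 1.3559.
So the minimum matching rate is r = 1.3559 − 1 = 0.356.

0.356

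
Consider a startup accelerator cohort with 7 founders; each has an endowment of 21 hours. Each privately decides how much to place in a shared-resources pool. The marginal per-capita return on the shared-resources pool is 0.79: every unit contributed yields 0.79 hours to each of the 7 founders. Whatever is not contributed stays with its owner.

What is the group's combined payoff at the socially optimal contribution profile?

Each contributed unit returns 5.530 to the group as a whole (0.79 to each of 7 players), which exceeds 1, so the social optimum is full contribution: group total = 5.530 × 147 = 812.91.

812.91 hours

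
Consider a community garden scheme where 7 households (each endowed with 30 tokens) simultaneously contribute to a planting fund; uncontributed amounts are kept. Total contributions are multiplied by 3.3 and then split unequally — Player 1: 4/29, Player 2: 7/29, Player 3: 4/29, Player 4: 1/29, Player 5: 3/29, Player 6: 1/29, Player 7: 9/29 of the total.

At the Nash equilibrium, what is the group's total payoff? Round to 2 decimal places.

A player with share s gets back 3.3·s per unit contributed, so full contribution is dominant for anyone with s > 1/3.3 = 0.3030 and zero contribution is dominant for anyone below.
Only Player 7 (9/29) clears that bar, contributing 30; the remaining 6 contribute 0. Total contributed: 30.
The planting fund pays out 3.3 × 30 = 99.00 in total (split across the unequal shares, but the aggregate is all that matters for the group sum).
The 6 free-riders keep 30 each, adding 180. Group total = 180 + 99.00 = 279.00.

279.00 tokens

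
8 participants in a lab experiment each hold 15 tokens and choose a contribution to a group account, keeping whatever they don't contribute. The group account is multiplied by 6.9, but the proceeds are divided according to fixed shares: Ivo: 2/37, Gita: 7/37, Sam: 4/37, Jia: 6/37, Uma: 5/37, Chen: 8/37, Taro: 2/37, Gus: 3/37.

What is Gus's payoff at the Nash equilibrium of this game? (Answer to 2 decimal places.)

Each unit j contributes comes back to j as 6.9 × (j's share), so j prefers to contribute only if that share exceeds 1/6.9 = 0.1449; otherwise keeping the unit dominates.
Gita, Jia and Chen are above the threshold, contributing 15 each; the remaining 5 contribute 0. Total contributed: 45.
Gus keeps 15 and receives 6.9 × 45 × 3/37 = 25.18 from the group account, for a payoff of 40.18.

40.18 tokens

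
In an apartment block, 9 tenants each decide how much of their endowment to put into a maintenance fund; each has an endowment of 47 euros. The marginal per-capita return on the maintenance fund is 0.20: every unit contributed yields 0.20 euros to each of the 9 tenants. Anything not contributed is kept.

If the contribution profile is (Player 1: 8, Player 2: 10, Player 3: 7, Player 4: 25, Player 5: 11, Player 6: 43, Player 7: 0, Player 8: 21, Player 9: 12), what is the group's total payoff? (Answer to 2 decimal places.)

532.60 euros

Total contributed: 8 + 10 + 7 + 25 + 11 + 43 + 0 + 21 + 12 = 137; total kept: 9 × 47 − 137 = 286.
The maintenance fund pays out 0.20 × 9 × 137 = 246.60 in aggregate.
Group total = 286 + 246.60 = 532.60.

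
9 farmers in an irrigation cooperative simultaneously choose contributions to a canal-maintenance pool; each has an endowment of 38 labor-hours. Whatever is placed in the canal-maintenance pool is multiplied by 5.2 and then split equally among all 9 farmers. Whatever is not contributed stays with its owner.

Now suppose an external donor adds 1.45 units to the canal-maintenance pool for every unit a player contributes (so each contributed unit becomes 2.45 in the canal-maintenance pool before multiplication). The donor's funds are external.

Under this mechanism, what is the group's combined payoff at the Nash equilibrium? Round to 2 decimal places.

With the mechanism, a contributed unit returns 5.2 × 2.45 / 9 = 1.4156 per unit of net cost to the contributor — now above 1 — so contributing fully is weakly dominant for every player.
So the Nash equilibrium is full contribution by all 9; the group earns 5.2 × 2.45 × 342 = 4357.08.

4357.08 labor-hours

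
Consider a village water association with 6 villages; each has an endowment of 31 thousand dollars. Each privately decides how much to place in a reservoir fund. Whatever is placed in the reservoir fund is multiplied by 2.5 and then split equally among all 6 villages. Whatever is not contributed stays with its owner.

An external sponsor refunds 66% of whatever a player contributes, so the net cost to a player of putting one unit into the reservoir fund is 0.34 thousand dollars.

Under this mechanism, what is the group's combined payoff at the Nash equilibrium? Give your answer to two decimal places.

587.76 thousand dollars

Under the mechanism each unit contributed yields (2.5/6) / 0.34 = 1.2255 back to its contributor per unit of net cost, which exceeds 1, making full contribution the dominant choice for everyone.
At the Nash equilibrium everyone contributes 31. Group total payoff = 6 × (31 × 0.66 + 2.5 × 31) = 587.76.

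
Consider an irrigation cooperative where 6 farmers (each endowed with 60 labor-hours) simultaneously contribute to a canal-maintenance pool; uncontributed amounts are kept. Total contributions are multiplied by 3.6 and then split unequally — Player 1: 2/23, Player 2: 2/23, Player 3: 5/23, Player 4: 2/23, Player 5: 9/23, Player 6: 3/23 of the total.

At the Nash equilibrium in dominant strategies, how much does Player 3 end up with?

106.96 labor-hours

A player with share s gets back 3.6·s per unit contributed, so full contribution is dominant for anyone with s > 1/3.6 = 0.2778 and zero contribution is dominant for anyone below.
Only Player 5 (9/23) clears that bar, contributing 60; the remaining 5 contribute 0. Total contributed: 60.
Player 3 keeps 60 and receives 3.6 × 60 × 5/23 = 46.96 from the canal-maintenance pool, for a payoff of 106.96.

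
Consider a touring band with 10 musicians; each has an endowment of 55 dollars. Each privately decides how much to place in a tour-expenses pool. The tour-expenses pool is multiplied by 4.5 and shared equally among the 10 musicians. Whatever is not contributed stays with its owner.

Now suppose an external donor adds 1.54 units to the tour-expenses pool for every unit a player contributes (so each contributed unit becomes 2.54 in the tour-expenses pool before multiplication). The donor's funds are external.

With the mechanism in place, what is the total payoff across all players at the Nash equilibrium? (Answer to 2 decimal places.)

6286.50 dollars

Under the mechanism each unit contributed yields 4.5 × 2.54 / 10 = 1.1430 back to its contributor per unit of net cost, which exceeds 1, making full contribution the dominant choice for everyone.
So the Nash equilibrium is full contribution by all 10; the group earns 4.5 × 2.54 × 550 = 6286.50.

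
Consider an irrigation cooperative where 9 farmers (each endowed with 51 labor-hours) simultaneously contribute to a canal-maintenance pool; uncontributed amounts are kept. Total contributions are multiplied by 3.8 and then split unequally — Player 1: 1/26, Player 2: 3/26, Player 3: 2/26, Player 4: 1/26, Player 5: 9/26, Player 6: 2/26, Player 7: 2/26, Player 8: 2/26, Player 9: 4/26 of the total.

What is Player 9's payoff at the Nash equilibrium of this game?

80.82 labor-hours

A player with share s gets back 3.8·s per unit contributed, so full contribution is dominant for anyone with s > 1/3.8 = 0.2632 and zero contribution is dominant for anyone below.
Player 5 alone (share 9/26) is above the threshold, contributing 51; the remaining 8 contribute 0. Total contributed: 51.
Player 9 keeps 51 and receives 3.8 × 51 × 4/26 = 29.82 from the canal-maintenance pool, for a payoff of 80.82.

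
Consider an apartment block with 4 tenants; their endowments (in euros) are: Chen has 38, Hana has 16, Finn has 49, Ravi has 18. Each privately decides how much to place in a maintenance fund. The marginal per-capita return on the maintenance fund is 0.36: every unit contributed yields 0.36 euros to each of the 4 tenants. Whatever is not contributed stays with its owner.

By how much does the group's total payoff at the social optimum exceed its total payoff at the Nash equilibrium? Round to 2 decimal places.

The private return per contributed unit is 0.36 < 1 for everyone, so the Nash equilibrium is zero contribution and the group total is Σ E_j = 38 + 16 + 49 + 18 = 121.
Each contributed unit returns 1.440 to the group, so the social optimum is full contribution by everyone: group total = 1.440 × 121 = 174.24.
Efficiency loss = (1.440 − 1) × 121 = 53.24.

53.24 euros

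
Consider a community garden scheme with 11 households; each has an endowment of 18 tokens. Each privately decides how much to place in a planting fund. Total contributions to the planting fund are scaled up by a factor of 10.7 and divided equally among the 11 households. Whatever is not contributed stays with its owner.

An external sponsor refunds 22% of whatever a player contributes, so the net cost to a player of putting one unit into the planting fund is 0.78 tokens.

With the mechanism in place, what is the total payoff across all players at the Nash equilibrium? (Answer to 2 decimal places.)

2162.16 tokens

Under the mechanism each unit contributed yields (10.7/11) / 0.78 = 1.2471 back to its contributor per unit of net cost, which exceeds 1, making full contribution the dominant choice for everyone.
So the Nash equilibrium is full contribution by all 11; the group earns 11 × (18 × 0.22 + 10.7 × 18) = 2162.16.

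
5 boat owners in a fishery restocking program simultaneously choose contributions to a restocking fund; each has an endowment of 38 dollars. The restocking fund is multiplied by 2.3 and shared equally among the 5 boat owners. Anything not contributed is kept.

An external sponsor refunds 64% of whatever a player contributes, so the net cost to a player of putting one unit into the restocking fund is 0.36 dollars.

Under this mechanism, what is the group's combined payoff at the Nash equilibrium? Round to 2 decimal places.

With the mechanism, a contributed unit returns (2.3/5) / 0.36 = 1.2778 per unit of net cost to the contributor — now above 1 — so contributing fully is weakly dominant for every player.
At the Nash equilibrium everyone contributes 38. Group total payoff = 5 × (38 × 0.64 + 2.3 × 38) = 558.60.

558.60 dollars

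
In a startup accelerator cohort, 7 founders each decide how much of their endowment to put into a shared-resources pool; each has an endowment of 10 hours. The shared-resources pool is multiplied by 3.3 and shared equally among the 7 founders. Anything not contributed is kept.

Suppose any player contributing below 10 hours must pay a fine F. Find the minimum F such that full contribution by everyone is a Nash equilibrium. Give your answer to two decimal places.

Given the others contribute fully, the best deviation is to contribute 0 (any partial contribution still incurs the fine and gives up units whose private return 0.4714 is below 1).
Deviating from 10 to 0 saves 10 hours but forfeits the deviator's share of the drop in the shared-resources pool: 3.3/7 × 10 = 4.71.
So the deviation gain is 10 − 4.71 = 5.29, and the fine must be at least 5.29 hours to wipe it out.

5.29 hours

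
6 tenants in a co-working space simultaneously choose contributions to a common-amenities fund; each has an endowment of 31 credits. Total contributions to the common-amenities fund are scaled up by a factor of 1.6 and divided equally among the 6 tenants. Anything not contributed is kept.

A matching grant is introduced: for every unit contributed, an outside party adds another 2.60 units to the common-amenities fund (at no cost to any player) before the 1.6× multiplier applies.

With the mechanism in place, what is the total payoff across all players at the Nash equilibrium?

186.00 credits

Even with the mechanism, each unit contributed returns only 1.6 × 3.60 / 6 = 0.9600 per unit of net cost, so contributing nothing is still dominant.
Everyone keeps their endowment and the group total is 6 × 31 = 186.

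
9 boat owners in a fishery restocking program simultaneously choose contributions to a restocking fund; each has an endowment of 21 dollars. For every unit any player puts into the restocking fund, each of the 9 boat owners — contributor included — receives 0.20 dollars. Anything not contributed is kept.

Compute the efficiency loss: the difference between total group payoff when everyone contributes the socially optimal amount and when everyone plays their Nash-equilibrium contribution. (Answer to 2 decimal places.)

151.20 dollars

The private return per contributed unit is 0.20 < 1, so contributing 0 is dominant for every player. At the Nash equilibrium everyone keeps their 21, and the group total is 9 × 21 = 189.
Each contributed unit returns 1.800 to the group as a whole (0.20 to each of 9 players), which exceeds 1, so the social optimum is full contribution: group total = 1.800 × 189 = 340.20.
Efficiency loss = 340.20 − 189 = 151.20.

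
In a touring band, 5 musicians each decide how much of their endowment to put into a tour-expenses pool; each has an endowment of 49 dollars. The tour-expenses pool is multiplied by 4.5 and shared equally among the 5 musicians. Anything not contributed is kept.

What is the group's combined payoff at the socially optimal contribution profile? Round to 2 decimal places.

Each contributed unit returns 4.500 to the group as a whole (0.9000 to each of 5 players), which exceeds 1, so the social optimum is full contribution: group total = 4.500 × 245 = 1102.50.

1102.50 dollars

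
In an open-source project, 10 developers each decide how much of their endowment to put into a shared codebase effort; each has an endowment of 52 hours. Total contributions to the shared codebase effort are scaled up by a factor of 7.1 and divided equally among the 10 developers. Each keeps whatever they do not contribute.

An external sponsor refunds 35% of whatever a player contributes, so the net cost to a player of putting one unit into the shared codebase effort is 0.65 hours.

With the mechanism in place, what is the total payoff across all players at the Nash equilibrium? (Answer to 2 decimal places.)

Under the mechanism each unit contributed yields (7.1/10) / 0.65 = 1.0923 back to its contributor per unit of net cost, which exceeds 1, making full contribution the dominant choice for everyone.
At the Nash equilibrium everyone contributes 52. Group total payoff = 10 × (52 × 0.35 + 7.1 × 52) = 3874.00.

3874.00 hours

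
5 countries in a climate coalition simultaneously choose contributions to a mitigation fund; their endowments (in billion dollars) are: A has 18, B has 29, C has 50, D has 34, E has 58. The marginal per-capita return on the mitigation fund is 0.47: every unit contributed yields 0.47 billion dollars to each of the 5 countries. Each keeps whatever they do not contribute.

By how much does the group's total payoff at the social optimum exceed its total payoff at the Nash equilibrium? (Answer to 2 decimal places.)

The private return per contributed unit is 0.47 < 1 for everyone, so the Nash equilibrium is zero contribution and the group total is Σ E_j = 18 + 29 + 50 + 34 + 58 = 189.
Each contributed unit returns 2.350 to the group, so the social optimum is full contribution by everyone: group total = 2.350 × 189 = 444.15.
Efficiency loss = (2.350 − 1) × 189 = 255.15.

255.15 billion dollars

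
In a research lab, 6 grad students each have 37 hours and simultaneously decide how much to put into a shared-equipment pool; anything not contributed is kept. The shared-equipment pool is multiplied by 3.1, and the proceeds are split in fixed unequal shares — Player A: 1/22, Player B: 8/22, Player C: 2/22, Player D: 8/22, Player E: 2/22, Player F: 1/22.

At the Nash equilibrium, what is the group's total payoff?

Each unit j contributes comes back to j as 3.1 × (j's share), so j prefers to contribute only if that share exceeds 1/3.1 = 0.3226; otherwise keeping the unit dominates.
The shares above 0.3226 belong to Player B and Player D, contributing 37 each; the remaining 4 contribute 0. Total contributed: 74.
The shared-equipment pool pays out 3.1 × 74 = 229.40 in total (split across the unequal shares, but the aggregate is all that matters for the group sum).
The 4 free-riders keep 37 each, adding 148. Group total = 148 + 229.40 = 377.40.

377.40 hours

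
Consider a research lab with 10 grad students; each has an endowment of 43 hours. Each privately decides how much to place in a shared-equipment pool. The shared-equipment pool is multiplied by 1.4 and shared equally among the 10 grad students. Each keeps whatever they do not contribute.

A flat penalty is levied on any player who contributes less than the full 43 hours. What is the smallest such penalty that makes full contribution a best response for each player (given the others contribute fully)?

36.98 hours

Given the others contribute fully, the best deviation is to contribute 0 (any partial contribution still incurs the fine and gives up units whose private return 0.1400 is below 1).
Deviating from 43 to 0 saves 43 hours but forfeits the deviator's share of the drop in the shared-equipment pool: 1.4/10 × 43 = 6.02.
So the deviation gain is 43 − 6.02 = 36.98, and the fine must be at least 36.98 hours to wipe it out.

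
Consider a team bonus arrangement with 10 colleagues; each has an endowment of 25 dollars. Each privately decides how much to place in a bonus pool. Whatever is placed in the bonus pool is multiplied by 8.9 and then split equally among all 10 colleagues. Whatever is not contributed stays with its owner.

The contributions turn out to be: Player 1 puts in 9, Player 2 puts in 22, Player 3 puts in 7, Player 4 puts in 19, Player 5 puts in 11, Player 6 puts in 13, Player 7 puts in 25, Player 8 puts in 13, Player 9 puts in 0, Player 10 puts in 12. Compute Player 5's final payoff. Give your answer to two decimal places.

Total contributed: 9 + 22 + 7 + 19 + 11 + 13 + 25 + 13 + 0 + 12 = 131.
Each receives 8.9 × 131 / 10 = 116.59 from the bonus pool.
Player 5 keeps 25 − 11 = 14, so Player 5's payoff is 14 + 116.59 = 130.59.

130.59 dollars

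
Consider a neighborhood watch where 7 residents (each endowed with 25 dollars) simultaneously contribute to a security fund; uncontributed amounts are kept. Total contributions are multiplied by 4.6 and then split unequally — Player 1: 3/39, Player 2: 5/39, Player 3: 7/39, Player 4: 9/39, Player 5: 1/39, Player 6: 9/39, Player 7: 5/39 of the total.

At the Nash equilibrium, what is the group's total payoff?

355.00 dollars

Player j's private return per contributed unit is 4.6 × (j's share). Contributing is weakly dominant for j when that share is at least 1/4.6 = 0.2174, and contributing 0 is dominant otherwise.
Player 4 and Player 6 are above the threshold, contributing 25 each; the remaining 5 contribute 0. Total contributed: 50.
The security fund pays out 4.6 × 50 = 230.00 in total (split across the unequal shares, but the aggregate is all that matters for the group sum).
The 5 free-riders keep 25 each, adding 125. Group total = 125 + 230.00 = 355.00.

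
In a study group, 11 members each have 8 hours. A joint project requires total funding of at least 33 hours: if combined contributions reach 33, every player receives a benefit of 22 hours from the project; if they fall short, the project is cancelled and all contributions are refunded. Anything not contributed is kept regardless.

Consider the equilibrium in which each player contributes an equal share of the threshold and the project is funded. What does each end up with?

Equal share of the threshold: 33/11 = 3.
At this profile no one gains by cutting their contribution: any cut drops the total below 33, the project is cancelled, contributions are refunded, and the deviator ends with 8, which is less than 8 − 3 + 22 = 27. Contributing more than 3 just wastes the excess. So contributing exactly 3 is a best response.
Each player's payoff: 8 − 3 + 22 = 27.

27 hours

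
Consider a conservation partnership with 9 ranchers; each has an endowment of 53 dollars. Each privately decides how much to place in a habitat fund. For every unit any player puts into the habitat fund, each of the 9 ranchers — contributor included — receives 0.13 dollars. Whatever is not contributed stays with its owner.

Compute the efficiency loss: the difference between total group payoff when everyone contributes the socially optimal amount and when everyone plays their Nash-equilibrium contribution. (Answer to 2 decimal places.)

81.09 dollars

The private return per contributed unit is 0.13 < 1, so contributing 0 is dominant for every player. At the Nash equilibrium everyone keeps their 53, and the group total is 9 × 53 = 477.
Each contributed unit returns 1.170 to the group as a whole (0.13 to each of 9 players), which exceeds 1, so the social optimum is full contribution: group total = 1.170 × 477 = 558.09.
Efficiency loss = 558.09 − 477 = 81.09.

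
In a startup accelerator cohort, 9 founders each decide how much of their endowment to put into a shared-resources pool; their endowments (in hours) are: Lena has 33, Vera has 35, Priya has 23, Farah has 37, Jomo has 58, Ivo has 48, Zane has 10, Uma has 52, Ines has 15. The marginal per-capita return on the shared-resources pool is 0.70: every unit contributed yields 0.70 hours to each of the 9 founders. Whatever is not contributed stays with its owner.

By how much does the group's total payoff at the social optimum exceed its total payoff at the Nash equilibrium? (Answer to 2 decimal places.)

The private return per contributed unit is 0.70 < 1 for everyone, so the Nash equilibrium is zero contribution and the group total is Σ E_j = 33 + 35 + 23 + 37 + 58 + 48 + 10 + 52 + 15 = 311.
Each contributed unit returns 6.300 to the group, so the social optimum is full contribution by everyone: group total = 6.300 × 311 = 1959.30.
Efficiency loss = (6.300 − 1) × 311 = 1648.30.

1648.30 hours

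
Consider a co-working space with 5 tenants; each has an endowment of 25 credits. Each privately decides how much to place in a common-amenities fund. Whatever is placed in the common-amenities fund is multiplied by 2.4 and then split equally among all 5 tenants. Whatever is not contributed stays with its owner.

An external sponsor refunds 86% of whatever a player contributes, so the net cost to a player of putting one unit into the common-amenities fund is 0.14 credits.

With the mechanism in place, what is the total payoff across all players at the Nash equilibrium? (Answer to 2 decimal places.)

407.50 credits

The effective private return per unit is now (2.4/5) / 0.14 = 3.4286 > 1, so every player's dominant strategy flips to full contribution.
At the Nash equilibrium everyone contributes 25. Group total payoff = 5 × (25 × 0.86 + 2.4 × 25) = 407.50.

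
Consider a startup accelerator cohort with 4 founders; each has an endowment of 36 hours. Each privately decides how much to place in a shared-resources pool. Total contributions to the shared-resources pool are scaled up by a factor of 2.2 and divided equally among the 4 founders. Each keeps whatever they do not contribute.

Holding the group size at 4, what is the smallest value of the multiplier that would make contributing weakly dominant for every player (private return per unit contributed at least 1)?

4

A contributed unit returns (multiplier)/4 to its contributor.
This reaches 1 exactly when the multiplier is 4.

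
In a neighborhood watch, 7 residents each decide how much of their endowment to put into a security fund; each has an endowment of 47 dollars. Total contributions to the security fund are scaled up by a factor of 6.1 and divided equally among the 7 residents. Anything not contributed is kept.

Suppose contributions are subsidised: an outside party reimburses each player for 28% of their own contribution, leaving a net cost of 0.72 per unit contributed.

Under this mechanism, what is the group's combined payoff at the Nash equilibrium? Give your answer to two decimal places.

Under the mechanism each unit contributed yields (6.1/7) / 0.72 = 1.2103 back to its contributor per unit of net cost, which exceeds 1, making full contribution the dominant choice for everyone.
So the Nash equilibrium is full contribution by all 7; the group earns 7 × (47 × 0.28 + 6.1 × 47) = 2099.02.

2099.02 dollars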